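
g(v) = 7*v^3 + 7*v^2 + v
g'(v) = 21*v^2 + 14*v + 1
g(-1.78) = -19.08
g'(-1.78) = 42.62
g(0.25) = 0.80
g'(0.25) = 5.81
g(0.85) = 10.21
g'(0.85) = 28.07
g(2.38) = 136.40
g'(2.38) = 153.27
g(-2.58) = -76.20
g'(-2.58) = 104.66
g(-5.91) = -1206.39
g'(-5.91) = 651.75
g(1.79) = 64.37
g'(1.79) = 93.35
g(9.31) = 6264.72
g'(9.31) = 1951.54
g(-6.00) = -1266.00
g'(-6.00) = 673.00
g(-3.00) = -129.00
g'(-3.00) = 148.00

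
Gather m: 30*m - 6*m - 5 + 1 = 24*m - 4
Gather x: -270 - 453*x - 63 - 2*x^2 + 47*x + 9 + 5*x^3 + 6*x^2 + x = 5*x^3 + 4*x^2 - 405*x - 324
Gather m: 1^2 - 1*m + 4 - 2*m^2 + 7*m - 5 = -2*m^2 + 6*m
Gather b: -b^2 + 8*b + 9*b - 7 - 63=-b^2 + 17*b - 70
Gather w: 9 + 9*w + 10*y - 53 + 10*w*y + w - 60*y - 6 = w*(10*y + 10) - 50*y - 50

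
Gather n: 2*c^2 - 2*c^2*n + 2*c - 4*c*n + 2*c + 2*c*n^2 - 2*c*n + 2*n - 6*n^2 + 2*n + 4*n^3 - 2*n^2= 2*c^2 + 4*c + 4*n^3 + n^2*(2*c - 8) + n*(-2*c^2 - 6*c + 4)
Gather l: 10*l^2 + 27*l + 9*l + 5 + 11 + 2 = 10*l^2 + 36*l + 18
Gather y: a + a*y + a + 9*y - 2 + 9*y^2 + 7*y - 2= 2*a + 9*y^2 + y*(a + 16) - 4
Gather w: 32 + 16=48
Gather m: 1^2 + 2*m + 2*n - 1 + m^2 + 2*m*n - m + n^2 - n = m^2 + m*(2*n + 1) + n^2 + n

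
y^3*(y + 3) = y^4 + 3*y^3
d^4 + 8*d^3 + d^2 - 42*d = d*(d - 2)*(d + 3)*(d + 7)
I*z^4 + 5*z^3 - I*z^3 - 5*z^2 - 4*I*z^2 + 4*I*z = z*(z - 4*I)*(z - I)*(I*z - I)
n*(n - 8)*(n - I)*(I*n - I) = I*n^4 + n^3 - 9*I*n^3 - 9*n^2 + 8*I*n^2 + 8*n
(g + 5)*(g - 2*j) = g^2 - 2*g*j + 5*g - 10*j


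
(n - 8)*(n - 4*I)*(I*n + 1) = I*n^3 + 5*n^2 - 8*I*n^2 - 40*n - 4*I*n + 32*I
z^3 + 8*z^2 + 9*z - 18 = (z - 1)*(z + 3)*(z + 6)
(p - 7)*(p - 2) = p^2 - 9*p + 14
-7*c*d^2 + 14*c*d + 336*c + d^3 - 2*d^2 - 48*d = (-7*c + d)*(d - 8)*(d + 6)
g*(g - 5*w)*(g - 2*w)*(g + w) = g^4 - 6*g^3*w + 3*g^2*w^2 + 10*g*w^3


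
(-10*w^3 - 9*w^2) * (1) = -10*w^3 - 9*w^2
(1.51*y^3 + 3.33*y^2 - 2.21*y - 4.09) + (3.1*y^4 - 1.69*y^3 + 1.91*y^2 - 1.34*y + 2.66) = 3.1*y^4 - 0.18*y^3 + 5.24*y^2 - 3.55*y - 1.43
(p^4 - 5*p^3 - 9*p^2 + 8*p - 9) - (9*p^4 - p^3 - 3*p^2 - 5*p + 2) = -8*p^4 - 4*p^3 - 6*p^2 + 13*p - 11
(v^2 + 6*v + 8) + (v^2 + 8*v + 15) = 2*v^2 + 14*v + 23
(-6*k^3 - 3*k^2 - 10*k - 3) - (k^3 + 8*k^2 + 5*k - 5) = -7*k^3 - 11*k^2 - 15*k + 2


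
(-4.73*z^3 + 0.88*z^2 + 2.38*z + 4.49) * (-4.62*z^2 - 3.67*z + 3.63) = 21.8526*z^5 + 13.2935*z^4 - 31.3951*z^3 - 26.284*z^2 - 7.8389*z + 16.2987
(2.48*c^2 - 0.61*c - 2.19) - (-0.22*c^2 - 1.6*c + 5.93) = 2.7*c^2 + 0.99*c - 8.12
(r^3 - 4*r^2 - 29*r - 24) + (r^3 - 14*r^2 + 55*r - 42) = 2*r^3 - 18*r^2 + 26*r - 66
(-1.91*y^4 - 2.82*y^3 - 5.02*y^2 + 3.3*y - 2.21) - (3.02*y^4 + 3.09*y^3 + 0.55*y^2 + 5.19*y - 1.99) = -4.93*y^4 - 5.91*y^3 - 5.57*y^2 - 1.89*y - 0.22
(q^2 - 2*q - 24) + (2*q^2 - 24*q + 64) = 3*q^2 - 26*q + 40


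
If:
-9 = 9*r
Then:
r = -1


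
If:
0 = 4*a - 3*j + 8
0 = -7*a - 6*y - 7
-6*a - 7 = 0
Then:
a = -7/6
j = 10/9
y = 7/36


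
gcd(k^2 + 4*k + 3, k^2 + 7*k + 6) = k + 1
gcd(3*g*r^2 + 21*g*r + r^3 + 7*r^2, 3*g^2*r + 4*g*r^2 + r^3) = 3*g*r + r^2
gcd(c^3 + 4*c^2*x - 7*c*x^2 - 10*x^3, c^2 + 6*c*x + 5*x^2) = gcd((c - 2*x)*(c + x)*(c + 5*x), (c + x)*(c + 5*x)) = c^2 + 6*c*x + 5*x^2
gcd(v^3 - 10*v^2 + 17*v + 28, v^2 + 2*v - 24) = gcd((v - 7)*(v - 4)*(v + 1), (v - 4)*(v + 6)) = v - 4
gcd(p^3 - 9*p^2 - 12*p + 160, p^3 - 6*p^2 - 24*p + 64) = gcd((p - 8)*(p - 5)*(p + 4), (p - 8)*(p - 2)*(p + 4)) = p^2 - 4*p - 32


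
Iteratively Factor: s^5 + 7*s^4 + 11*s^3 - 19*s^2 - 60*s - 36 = (s + 3)*(s^4 + 4*s^3 - s^2 - 16*s - 12) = (s + 2)*(s + 3)*(s^3 + 2*s^2 - 5*s - 6) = (s + 2)*(s + 3)^2*(s^2 - s - 2) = (s + 1)*(s + 2)*(s + 3)^2*(s - 2)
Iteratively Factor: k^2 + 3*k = (k)*(k + 3)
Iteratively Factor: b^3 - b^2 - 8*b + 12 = (b - 2)*(b^2 + b - 6) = (b - 2)^2*(b + 3)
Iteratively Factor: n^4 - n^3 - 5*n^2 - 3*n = (n + 1)*(n^3 - 2*n^2 - 3*n) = (n - 3)*(n + 1)*(n^2 + n) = n*(n - 3)*(n + 1)*(n + 1)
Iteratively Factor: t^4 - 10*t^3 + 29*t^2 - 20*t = (t)*(t^3 - 10*t^2 + 29*t - 20) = t*(t - 1)*(t^2 - 9*t + 20) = t*(t - 5)*(t - 1)*(t - 4)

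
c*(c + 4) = c^2 + 4*c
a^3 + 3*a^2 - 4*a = a*(a - 1)*(a + 4)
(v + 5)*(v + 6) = v^2 + 11*v + 30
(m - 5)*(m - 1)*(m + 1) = m^3 - 5*m^2 - m + 5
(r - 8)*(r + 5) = r^2 - 3*r - 40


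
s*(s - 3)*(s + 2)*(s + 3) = s^4 + 2*s^3 - 9*s^2 - 18*s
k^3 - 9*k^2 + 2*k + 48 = (k - 8)*(k - 3)*(k + 2)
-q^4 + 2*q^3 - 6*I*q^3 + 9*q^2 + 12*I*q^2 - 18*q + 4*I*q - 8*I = (q - 2)*(q + 4*I)*(-I*q + 1)^2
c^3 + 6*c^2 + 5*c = c*(c + 1)*(c + 5)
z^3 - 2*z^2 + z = z*(z - 1)^2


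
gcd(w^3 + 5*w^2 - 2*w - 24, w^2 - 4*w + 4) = w - 2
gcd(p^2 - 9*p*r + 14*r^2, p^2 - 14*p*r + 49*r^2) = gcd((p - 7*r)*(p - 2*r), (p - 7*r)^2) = p - 7*r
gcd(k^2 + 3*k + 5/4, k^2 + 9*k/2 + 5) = k + 5/2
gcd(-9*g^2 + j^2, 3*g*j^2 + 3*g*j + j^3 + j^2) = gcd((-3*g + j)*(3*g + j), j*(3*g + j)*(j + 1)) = 3*g + j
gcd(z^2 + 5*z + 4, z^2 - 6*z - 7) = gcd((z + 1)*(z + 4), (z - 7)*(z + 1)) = z + 1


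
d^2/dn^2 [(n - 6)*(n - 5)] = 2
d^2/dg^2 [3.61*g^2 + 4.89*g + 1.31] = 7.22000000000000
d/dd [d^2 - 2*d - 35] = 2*d - 2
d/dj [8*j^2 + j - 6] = 16*j + 1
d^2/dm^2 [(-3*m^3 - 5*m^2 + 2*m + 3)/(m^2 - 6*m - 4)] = 2*(-148*m^3 - 267*m^2 - 174*m - 8)/(m^6 - 18*m^5 + 96*m^4 - 72*m^3 - 384*m^2 - 288*m - 64)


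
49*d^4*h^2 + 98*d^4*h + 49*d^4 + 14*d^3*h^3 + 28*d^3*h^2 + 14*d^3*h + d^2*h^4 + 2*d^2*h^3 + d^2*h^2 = (7*d + h)^2*(d*h + d)^2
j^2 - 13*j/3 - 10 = (j - 6)*(j + 5/3)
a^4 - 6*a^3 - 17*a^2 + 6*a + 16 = (a - 8)*(a - 1)*(a + 1)*(a + 2)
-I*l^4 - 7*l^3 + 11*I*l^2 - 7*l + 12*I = (l - 4*I)*(l - 3*I)*(l - I)*(-I*l + 1)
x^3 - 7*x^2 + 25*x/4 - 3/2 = (x - 6)*(x - 1/2)^2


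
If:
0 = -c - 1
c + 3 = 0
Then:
No Solution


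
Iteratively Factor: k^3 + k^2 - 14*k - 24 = (k - 4)*(k^2 + 5*k + 6) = (k - 4)*(k + 2)*(k + 3)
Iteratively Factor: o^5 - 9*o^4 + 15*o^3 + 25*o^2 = (o + 1)*(o^4 - 10*o^3 + 25*o^2) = (o - 5)*(o + 1)*(o^3 - 5*o^2) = o*(o - 5)*(o + 1)*(o^2 - 5*o) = o^2*(o - 5)*(o + 1)*(o - 5)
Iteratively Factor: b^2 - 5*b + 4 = (b - 1)*(b - 4)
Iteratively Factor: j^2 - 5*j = (j)*(j - 5)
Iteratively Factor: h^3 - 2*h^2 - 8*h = (h - 4)*(h^2 + 2*h) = h*(h - 4)*(h + 2)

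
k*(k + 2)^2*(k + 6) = k^4 + 10*k^3 + 28*k^2 + 24*k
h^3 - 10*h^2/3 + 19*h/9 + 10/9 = (h - 2)*(h - 5/3)*(h + 1/3)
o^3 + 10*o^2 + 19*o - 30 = (o - 1)*(o + 5)*(o + 6)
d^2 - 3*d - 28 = (d - 7)*(d + 4)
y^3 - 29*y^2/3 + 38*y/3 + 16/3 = (y - 8)*(y - 2)*(y + 1/3)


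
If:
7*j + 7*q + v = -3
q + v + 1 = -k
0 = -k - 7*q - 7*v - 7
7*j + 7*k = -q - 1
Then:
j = -4/35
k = 0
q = -1/5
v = -4/5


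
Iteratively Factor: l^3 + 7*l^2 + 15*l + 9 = (l + 1)*(l^2 + 6*l + 9) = (l + 1)*(l + 3)*(l + 3)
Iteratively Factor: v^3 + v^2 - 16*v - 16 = (v + 1)*(v^2 - 16) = (v - 4)*(v + 1)*(v + 4)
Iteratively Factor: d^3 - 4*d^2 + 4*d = (d)*(d^2 - 4*d + 4) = d*(d - 2)*(d - 2)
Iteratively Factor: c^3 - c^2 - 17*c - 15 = (c - 5)*(c^2 + 4*c + 3) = (c - 5)*(c + 3)*(c + 1)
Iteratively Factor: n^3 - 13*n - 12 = (n + 3)*(n^2 - 3*n - 4) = (n + 1)*(n + 3)*(n - 4)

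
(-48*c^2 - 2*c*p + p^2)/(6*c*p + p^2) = (-8*c + p)/p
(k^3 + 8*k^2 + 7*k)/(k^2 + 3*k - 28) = k*(k + 1)/(k - 4)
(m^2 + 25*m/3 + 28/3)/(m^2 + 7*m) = (m + 4/3)/m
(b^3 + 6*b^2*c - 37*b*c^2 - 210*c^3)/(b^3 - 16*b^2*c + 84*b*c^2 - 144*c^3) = (b^2 + 12*b*c + 35*c^2)/(b^2 - 10*b*c + 24*c^2)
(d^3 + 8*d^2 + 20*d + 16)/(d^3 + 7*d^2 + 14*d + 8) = (d + 2)/(d + 1)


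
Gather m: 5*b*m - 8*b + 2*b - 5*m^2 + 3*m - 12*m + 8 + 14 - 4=-6*b - 5*m^2 + m*(5*b - 9) + 18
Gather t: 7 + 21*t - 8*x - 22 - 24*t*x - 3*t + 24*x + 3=t*(18 - 24*x) + 16*x - 12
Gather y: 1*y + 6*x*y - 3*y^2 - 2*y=-3*y^2 + y*(6*x - 1)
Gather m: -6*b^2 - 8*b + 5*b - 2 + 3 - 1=-6*b^2 - 3*b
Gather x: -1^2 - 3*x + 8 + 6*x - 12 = 3*x - 5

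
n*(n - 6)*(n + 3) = n^3 - 3*n^2 - 18*n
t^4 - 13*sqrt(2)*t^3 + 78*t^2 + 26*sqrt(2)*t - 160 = (t - 8*sqrt(2))*(t - 5*sqrt(2))*(t - sqrt(2))*(t + sqrt(2))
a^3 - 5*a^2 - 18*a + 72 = (a - 6)*(a - 3)*(a + 4)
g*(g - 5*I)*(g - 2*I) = g^3 - 7*I*g^2 - 10*g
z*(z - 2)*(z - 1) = z^3 - 3*z^2 + 2*z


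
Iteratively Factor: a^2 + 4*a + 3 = (a + 3)*(a + 1)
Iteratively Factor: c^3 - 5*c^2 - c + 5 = (c - 1)*(c^2 - 4*c - 5) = (c - 1)*(c + 1)*(c - 5)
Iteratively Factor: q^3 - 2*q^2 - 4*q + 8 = (q - 2)*(q^2 - 4) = (q - 2)^2*(q + 2)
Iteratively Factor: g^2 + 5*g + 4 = (g + 4)*(g + 1)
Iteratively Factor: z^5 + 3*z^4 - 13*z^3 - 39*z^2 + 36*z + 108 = (z - 2)*(z^4 + 5*z^3 - 3*z^2 - 45*z - 54) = (z - 2)*(z + 3)*(z^3 + 2*z^2 - 9*z - 18) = (z - 2)*(z + 3)^2*(z^2 - z - 6) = (z - 3)*(z - 2)*(z + 3)^2*(z + 2)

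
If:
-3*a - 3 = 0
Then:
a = -1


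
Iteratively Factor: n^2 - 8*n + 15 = (n - 3)*(n - 5)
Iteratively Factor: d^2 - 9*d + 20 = (d - 4)*(d - 5)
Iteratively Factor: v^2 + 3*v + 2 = (v + 2)*(v + 1)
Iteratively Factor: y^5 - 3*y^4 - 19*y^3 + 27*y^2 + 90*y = (y + 2)*(y^4 - 5*y^3 - 9*y^2 + 45*y) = (y - 3)*(y + 2)*(y^3 - 2*y^2 - 15*y) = (y - 3)*(y + 2)*(y + 3)*(y^2 - 5*y) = (y - 5)*(y - 3)*(y + 2)*(y + 3)*(y)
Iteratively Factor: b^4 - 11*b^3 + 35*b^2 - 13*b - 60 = (b + 1)*(b^3 - 12*b^2 + 47*b - 60) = (b - 5)*(b + 1)*(b^2 - 7*b + 12) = (b - 5)*(b - 3)*(b + 1)*(b - 4)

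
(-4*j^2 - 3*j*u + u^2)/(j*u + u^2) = (-4*j + u)/u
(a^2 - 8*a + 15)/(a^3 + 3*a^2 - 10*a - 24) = (a - 5)/(a^2 + 6*a + 8)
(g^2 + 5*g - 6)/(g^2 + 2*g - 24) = (g - 1)/(g - 4)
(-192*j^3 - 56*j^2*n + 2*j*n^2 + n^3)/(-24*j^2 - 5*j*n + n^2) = (24*j^2 + 10*j*n + n^2)/(3*j + n)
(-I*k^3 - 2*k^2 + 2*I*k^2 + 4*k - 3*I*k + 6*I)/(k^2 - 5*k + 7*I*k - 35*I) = (-I*k^3 + 2*k^2*(-1 + I) + k*(4 - 3*I) + 6*I)/(k^2 + k*(-5 + 7*I) - 35*I)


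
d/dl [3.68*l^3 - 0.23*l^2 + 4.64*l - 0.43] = 11.04*l^2 - 0.46*l + 4.64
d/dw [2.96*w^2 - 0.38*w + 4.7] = 5.92*w - 0.38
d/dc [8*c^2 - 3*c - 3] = 16*c - 3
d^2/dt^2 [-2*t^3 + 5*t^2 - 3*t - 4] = 10 - 12*t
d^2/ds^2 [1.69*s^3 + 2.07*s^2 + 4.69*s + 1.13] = 10.14*s + 4.14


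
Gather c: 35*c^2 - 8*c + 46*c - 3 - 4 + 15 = 35*c^2 + 38*c + 8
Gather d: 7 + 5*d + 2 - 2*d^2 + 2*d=-2*d^2 + 7*d + 9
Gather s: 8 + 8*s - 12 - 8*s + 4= 0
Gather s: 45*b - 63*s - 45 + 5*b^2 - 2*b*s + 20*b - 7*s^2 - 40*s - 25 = 5*b^2 + 65*b - 7*s^2 + s*(-2*b - 103) - 70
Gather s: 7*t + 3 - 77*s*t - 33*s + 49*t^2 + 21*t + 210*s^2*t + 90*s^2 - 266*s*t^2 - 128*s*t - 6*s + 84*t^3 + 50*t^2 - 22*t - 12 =s^2*(210*t + 90) + s*(-266*t^2 - 205*t - 39) + 84*t^3 + 99*t^2 + 6*t - 9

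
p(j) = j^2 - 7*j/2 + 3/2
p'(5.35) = 7.20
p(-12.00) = 187.50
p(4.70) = 7.14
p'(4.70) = 5.90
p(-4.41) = 36.38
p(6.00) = 16.50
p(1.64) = -1.55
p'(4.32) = 5.14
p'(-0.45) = -4.40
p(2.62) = -0.81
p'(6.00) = 8.50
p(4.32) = 5.04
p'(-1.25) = -6.00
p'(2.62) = 1.74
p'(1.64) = -0.22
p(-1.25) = 7.44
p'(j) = 2*j - 7/2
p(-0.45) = 3.28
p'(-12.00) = -27.50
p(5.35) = 11.40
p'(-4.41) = -12.32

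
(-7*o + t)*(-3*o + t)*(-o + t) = -21*o^3 + 31*o^2*t - 11*o*t^2 + t^3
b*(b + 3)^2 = b^3 + 6*b^2 + 9*b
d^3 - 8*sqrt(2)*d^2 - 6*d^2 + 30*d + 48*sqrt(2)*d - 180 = (d - 6)*(d - 5*sqrt(2))*(d - 3*sqrt(2))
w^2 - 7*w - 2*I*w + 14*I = (w - 7)*(w - 2*I)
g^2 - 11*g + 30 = (g - 6)*(g - 5)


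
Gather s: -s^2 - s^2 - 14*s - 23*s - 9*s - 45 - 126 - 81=-2*s^2 - 46*s - 252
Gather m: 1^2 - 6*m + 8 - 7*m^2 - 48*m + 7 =-7*m^2 - 54*m + 16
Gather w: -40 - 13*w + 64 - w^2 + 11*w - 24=-w^2 - 2*w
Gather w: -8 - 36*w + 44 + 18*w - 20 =16 - 18*w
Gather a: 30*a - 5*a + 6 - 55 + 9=25*a - 40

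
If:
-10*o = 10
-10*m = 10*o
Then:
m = 1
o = -1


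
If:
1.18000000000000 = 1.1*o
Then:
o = 1.07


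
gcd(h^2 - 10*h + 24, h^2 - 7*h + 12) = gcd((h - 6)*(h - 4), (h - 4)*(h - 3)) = h - 4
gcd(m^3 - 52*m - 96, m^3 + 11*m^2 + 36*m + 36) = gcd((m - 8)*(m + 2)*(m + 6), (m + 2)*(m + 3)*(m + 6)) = m^2 + 8*m + 12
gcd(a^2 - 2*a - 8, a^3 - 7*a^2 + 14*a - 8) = a - 4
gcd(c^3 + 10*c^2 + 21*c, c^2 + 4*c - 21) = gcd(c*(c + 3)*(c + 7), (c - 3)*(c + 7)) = c + 7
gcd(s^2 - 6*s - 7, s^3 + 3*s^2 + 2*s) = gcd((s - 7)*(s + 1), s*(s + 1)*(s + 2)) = s + 1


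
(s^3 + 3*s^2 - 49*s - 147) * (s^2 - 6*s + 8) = s^5 - 3*s^4 - 59*s^3 + 171*s^2 + 490*s - 1176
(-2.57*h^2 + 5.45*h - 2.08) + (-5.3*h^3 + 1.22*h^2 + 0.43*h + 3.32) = -5.3*h^3 - 1.35*h^2 + 5.88*h + 1.24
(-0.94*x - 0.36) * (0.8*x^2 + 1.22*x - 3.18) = -0.752*x^3 - 1.4348*x^2 + 2.55*x + 1.1448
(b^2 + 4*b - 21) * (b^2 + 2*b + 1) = b^4 + 6*b^3 - 12*b^2 - 38*b - 21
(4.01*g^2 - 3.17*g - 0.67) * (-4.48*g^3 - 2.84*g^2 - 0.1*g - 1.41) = -17.9648*g^5 + 2.8132*g^4 + 11.6034*g^3 - 3.4343*g^2 + 4.5367*g + 0.9447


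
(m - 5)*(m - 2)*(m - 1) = m^3 - 8*m^2 + 17*m - 10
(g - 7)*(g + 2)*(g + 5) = g^3 - 39*g - 70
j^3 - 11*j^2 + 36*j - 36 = (j - 6)*(j - 3)*(j - 2)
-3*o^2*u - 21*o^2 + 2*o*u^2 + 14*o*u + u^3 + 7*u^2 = (-o + u)*(3*o + u)*(u + 7)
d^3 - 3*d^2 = d^2*(d - 3)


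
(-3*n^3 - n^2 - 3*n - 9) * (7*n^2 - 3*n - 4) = -21*n^5 + 2*n^4 - 6*n^3 - 50*n^2 + 39*n + 36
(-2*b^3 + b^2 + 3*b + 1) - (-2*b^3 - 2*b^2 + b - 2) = 3*b^2 + 2*b + 3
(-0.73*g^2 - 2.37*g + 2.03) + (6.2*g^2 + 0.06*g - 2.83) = 5.47*g^2 - 2.31*g - 0.8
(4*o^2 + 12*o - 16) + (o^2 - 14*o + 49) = 5*o^2 - 2*o + 33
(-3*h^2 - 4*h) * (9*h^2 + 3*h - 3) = -27*h^4 - 45*h^3 - 3*h^2 + 12*h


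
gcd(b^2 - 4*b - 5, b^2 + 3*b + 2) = b + 1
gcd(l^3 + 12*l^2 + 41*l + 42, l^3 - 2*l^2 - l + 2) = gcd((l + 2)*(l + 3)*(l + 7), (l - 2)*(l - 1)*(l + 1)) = 1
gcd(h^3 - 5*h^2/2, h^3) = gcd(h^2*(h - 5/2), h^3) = h^2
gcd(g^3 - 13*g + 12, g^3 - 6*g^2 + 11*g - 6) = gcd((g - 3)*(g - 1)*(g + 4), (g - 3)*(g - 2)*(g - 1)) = g^2 - 4*g + 3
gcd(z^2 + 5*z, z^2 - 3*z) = z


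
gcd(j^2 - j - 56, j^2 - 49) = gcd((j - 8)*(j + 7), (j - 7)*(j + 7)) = j + 7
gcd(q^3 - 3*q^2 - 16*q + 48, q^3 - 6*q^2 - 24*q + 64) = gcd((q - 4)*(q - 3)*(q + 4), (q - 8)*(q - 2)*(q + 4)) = q + 4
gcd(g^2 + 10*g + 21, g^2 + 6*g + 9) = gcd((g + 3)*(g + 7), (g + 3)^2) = g + 3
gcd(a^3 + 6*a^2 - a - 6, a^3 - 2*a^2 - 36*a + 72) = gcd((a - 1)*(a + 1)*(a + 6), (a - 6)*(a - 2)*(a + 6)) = a + 6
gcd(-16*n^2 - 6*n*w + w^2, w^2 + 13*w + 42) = 1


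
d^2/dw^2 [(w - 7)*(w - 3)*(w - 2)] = 6*w - 24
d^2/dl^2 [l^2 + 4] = 2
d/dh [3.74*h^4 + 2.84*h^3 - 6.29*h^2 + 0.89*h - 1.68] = 14.96*h^3 + 8.52*h^2 - 12.58*h + 0.89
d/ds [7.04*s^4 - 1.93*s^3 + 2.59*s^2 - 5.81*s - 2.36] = 28.16*s^3 - 5.79*s^2 + 5.18*s - 5.81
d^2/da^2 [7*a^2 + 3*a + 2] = 14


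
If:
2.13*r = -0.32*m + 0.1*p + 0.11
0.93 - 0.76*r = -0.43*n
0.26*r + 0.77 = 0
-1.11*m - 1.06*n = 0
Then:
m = 7.06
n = -7.40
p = -41.58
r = -2.96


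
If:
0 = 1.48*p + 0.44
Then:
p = -0.30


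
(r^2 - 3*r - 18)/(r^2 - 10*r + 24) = (r + 3)/(r - 4)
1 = 1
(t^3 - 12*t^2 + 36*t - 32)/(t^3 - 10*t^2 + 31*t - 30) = (t^2 - 10*t + 16)/(t^2 - 8*t + 15)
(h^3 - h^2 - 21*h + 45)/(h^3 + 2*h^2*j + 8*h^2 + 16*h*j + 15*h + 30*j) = (h^2 - 6*h + 9)/(h^2 + 2*h*j + 3*h + 6*j)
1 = 1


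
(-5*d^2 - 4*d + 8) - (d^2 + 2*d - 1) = -6*d^2 - 6*d + 9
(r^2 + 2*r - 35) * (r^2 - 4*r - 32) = r^4 - 2*r^3 - 75*r^2 + 76*r + 1120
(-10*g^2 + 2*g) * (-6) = 60*g^2 - 12*g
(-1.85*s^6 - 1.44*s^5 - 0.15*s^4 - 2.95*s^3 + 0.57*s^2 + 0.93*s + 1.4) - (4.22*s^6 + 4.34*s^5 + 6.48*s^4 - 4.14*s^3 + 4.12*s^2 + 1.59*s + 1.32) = -6.07*s^6 - 5.78*s^5 - 6.63*s^4 + 1.19*s^3 - 3.55*s^2 - 0.66*s + 0.0799999999999998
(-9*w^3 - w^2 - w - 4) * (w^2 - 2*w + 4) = -9*w^5 + 17*w^4 - 35*w^3 - 6*w^2 + 4*w - 16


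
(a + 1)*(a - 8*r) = a^2 - 8*a*r + a - 8*r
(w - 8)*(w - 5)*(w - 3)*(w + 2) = w^4 - 14*w^3 + 47*w^2 + 38*w - 240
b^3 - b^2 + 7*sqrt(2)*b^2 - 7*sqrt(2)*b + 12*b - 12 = (b - 1)*(b + sqrt(2))*(b + 6*sqrt(2))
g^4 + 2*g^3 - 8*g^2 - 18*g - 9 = (g - 3)*(g + 1)^2*(g + 3)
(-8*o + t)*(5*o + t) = -40*o^2 - 3*o*t + t^2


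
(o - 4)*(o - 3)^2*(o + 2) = o^4 - 8*o^3 + 13*o^2 + 30*o - 72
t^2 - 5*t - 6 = (t - 6)*(t + 1)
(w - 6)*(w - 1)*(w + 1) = w^3 - 6*w^2 - w + 6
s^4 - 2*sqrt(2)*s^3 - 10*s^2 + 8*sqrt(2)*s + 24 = (s - 2)*(s + 2)*(s - 3*sqrt(2))*(s + sqrt(2))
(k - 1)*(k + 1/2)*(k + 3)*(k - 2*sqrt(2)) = k^4 - 2*sqrt(2)*k^3 + 5*k^3/2 - 5*sqrt(2)*k^2 - 2*k^2 - 3*k/2 + 4*sqrt(2)*k + 3*sqrt(2)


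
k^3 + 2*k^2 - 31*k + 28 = (k - 4)*(k - 1)*(k + 7)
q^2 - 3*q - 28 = (q - 7)*(q + 4)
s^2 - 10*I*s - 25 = (s - 5*I)^2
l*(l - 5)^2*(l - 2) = l^4 - 12*l^3 + 45*l^2 - 50*l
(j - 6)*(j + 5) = j^2 - j - 30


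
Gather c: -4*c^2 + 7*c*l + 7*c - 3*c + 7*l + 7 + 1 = -4*c^2 + c*(7*l + 4) + 7*l + 8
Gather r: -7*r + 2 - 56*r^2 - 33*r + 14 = -56*r^2 - 40*r + 16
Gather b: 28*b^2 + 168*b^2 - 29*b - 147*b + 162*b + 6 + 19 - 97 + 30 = 196*b^2 - 14*b - 42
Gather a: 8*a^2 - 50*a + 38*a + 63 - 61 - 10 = 8*a^2 - 12*a - 8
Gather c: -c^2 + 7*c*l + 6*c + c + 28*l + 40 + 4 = -c^2 + c*(7*l + 7) + 28*l + 44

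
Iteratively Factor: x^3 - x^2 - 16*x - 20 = (x + 2)*(x^2 - 3*x - 10) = (x + 2)^2*(x - 5)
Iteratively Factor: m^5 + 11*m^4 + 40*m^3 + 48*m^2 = (m)*(m^4 + 11*m^3 + 40*m^2 + 48*m) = m^2*(m^3 + 11*m^2 + 40*m + 48) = m^2*(m + 4)*(m^2 + 7*m + 12) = m^2*(m + 3)*(m + 4)*(m + 4)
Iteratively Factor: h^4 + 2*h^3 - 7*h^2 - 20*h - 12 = (h + 2)*(h^3 - 7*h - 6) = (h - 3)*(h + 2)*(h^2 + 3*h + 2) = (h - 3)*(h + 1)*(h + 2)*(h + 2)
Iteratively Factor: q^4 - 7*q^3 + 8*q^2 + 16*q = (q - 4)*(q^3 - 3*q^2 - 4*q) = (q - 4)^2*(q^2 + q) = q*(q - 4)^2*(q + 1)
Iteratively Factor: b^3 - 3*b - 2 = (b - 2)*(b^2 + 2*b + 1) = (b - 2)*(b + 1)*(b + 1)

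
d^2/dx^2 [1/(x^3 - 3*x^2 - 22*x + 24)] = 2*(3*(1 - x)*(x^3 - 3*x^2 - 22*x + 24) + (-3*x^2 + 6*x + 22)^2)/(x^3 - 3*x^2 - 22*x + 24)^3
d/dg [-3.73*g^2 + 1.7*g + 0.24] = 1.7 - 7.46*g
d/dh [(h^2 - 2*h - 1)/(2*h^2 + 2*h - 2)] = 3*(h^2 + 1)/(2*(h^4 + 2*h^3 - h^2 - 2*h + 1))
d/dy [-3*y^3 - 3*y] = -9*y^2 - 3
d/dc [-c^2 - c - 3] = -2*c - 1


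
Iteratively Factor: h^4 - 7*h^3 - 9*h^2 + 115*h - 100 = (h + 4)*(h^3 - 11*h^2 + 35*h - 25) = (h - 1)*(h + 4)*(h^2 - 10*h + 25) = (h - 5)*(h - 1)*(h + 4)*(h - 5)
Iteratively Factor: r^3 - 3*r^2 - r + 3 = (r - 3)*(r^2 - 1) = (r - 3)*(r + 1)*(r - 1)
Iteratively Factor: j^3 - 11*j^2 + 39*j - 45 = (j - 3)*(j^2 - 8*j + 15) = (j - 3)^2*(j - 5)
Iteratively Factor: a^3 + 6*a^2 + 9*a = (a + 3)*(a^2 + 3*a) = (a + 3)^2*(a)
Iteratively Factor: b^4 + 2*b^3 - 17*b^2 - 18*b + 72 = (b - 3)*(b^3 + 5*b^2 - 2*b - 24) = (b - 3)*(b + 3)*(b^2 + 2*b - 8) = (b - 3)*(b + 3)*(b + 4)*(b - 2)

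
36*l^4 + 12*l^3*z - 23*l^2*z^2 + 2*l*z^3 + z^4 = (-3*l + z)*(-2*l + z)*(l + z)*(6*l + z)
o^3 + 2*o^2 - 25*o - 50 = (o - 5)*(o + 2)*(o + 5)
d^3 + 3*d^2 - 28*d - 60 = (d - 5)*(d + 2)*(d + 6)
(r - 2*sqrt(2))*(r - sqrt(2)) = r^2 - 3*sqrt(2)*r + 4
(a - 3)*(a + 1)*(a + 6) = a^3 + 4*a^2 - 15*a - 18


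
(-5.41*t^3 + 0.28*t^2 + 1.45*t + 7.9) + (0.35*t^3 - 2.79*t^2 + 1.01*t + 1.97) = -5.06*t^3 - 2.51*t^2 + 2.46*t + 9.87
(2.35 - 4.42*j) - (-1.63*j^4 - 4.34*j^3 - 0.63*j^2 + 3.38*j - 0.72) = 1.63*j^4 + 4.34*j^3 + 0.63*j^2 - 7.8*j + 3.07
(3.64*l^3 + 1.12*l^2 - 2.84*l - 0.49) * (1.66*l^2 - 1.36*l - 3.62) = 6.0424*l^5 - 3.0912*l^4 - 19.4144*l^3 - 1.0054*l^2 + 10.9472*l + 1.7738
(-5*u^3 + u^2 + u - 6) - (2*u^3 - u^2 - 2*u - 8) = -7*u^3 + 2*u^2 + 3*u + 2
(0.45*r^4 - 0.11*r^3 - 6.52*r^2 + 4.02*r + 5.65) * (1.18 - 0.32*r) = -0.144*r^5 + 0.5662*r^4 + 1.9566*r^3 - 8.98*r^2 + 2.9356*r + 6.667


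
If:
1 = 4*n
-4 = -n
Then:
No Solution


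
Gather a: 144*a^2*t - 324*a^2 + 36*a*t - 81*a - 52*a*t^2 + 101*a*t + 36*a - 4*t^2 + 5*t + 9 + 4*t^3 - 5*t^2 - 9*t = a^2*(144*t - 324) + a*(-52*t^2 + 137*t - 45) + 4*t^3 - 9*t^2 - 4*t + 9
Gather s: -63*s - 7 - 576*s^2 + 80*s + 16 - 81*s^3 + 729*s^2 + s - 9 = -81*s^3 + 153*s^2 + 18*s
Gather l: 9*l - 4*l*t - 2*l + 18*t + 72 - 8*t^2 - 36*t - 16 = l*(7 - 4*t) - 8*t^2 - 18*t + 56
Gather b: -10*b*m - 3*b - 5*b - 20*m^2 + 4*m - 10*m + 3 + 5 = b*(-10*m - 8) - 20*m^2 - 6*m + 8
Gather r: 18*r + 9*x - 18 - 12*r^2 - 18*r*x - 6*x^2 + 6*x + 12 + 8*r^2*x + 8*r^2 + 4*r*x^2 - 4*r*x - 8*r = r^2*(8*x - 4) + r*(4*x^2 - 22*x + 10) - 6*x^2 + 15*x - 6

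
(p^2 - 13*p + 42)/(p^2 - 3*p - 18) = (p - 7)/(p + 3)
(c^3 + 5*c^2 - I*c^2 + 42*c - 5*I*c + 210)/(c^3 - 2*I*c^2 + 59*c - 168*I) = (c^2 + c*(5 + 6*I) + 30*I)/(c^2 + 5*I*c + 24)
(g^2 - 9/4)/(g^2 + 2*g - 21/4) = (2*g + 3)/(2*g + 7)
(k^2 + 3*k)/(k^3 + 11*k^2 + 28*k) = (k + 3)/(k^2 + 11*k + 28)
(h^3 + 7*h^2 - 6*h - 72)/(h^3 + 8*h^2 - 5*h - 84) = (h + 6)/(h + 7)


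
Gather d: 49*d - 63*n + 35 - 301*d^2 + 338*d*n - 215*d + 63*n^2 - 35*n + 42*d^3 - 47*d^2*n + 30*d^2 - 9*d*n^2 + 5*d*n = 42*d^3 + d^2*(-47*n - 271) + d*(-9*n^2 + 343*n - 166) + 63*n^2 - 98*n + 35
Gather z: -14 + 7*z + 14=7*z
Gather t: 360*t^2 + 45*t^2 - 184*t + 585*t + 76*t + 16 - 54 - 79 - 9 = 405*t^2 + 477*t - 126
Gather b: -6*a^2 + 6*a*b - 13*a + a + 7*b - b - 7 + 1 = -6*a^2 - 12*a + b*(6*a + 6) - 6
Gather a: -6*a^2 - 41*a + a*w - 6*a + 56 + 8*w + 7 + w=-6*a^2 + a*(w - 47) + 9*w + 63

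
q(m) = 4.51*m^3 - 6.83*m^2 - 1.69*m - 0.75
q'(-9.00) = 1217.18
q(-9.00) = -3826.56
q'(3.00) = 79.10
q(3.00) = 54.48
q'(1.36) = 4.76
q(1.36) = -4.34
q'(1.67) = 13.23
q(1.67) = -1.62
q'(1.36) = 4.76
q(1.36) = -4.34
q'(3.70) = 132.99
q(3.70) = 127.94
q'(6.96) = 558.65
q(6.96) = 1177.19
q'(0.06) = -2.46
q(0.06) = -0.88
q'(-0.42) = 6.43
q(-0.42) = -1.58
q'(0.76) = -4.26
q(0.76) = -4.00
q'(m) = 13.53*m^2 - 13.66*m - 1.69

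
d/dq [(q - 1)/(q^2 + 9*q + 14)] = (q^2 + 9*q - (q - 1)*(2*q + 9) + 14)/(q^2 + 9*q + 14)^2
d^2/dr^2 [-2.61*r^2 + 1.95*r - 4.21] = -5.22000000000000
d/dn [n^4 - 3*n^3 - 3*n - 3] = 4*n^3 - 9*n^2 - 3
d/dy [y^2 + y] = 2*y + 1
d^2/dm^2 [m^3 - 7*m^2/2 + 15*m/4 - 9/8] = 6*m - 7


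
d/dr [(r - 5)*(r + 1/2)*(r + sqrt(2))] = 3*r^2 - 9*r + 2*sqrt(2)*r - 9*sqrt(2)/2 - 5/2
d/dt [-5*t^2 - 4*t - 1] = -10*t - 4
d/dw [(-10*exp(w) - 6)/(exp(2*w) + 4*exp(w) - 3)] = (10*exp(2*w) + 12*exp(w) + 54)*exp(w)/(exp(4*w) + 8*exp(3*w) + 10*exp(2*w) - 24*exp(w) + 9)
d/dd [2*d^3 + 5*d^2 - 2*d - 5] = 6*d^2 + 10*d - 2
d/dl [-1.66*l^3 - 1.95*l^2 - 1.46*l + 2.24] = -4.98*l^2 - 3.9*l - 1.46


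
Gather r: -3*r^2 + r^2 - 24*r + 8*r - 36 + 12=-2*r^2 - 16*r - 24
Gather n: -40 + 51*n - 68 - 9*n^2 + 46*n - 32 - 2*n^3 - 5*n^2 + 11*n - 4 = -2*n^3 - 14*n^2 + 108*n - 144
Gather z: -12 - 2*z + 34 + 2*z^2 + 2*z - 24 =2*z^2 - 2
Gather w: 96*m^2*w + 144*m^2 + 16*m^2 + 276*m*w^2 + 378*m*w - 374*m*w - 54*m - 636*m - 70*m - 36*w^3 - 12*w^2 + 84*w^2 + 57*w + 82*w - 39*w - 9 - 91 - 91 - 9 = 160*m^2 - 760*m - 36*w^3 + w^2*(276*m + 72) + w*(96*m^2 + 4*m + 100) - 200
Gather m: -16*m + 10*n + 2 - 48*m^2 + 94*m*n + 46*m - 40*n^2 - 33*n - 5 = -48*m^2 + m*(94*n + 30) - 40*n^2 - 23*n - 3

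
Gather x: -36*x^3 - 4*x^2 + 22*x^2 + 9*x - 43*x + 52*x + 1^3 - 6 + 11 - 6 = -36*x^3 + 18*x^2 + 18*x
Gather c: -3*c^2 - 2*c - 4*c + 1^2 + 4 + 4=-3*c^2 - 6*c + 9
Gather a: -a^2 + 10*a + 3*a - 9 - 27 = -a^2 + 13*a - 36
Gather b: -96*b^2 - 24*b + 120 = -96*b^2 - 24*b + 120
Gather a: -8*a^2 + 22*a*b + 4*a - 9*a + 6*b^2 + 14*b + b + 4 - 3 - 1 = -8*a^2 + a*(22*b - 5) + 6*b^2 + 15*b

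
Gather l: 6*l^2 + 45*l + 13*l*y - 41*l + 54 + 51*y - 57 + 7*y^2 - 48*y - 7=6*l^2 + l*(13*y + 4) + 7*y^2 + 3*y - 10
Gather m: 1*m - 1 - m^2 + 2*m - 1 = -m^2 + 3*m - 2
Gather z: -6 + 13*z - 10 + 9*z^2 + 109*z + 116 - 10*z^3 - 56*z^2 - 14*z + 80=-10*z^3 - 47*z^2 + 108*z + 180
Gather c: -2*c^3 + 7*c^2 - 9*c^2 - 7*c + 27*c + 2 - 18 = -2*c^3 - 2*c^2 + 20*c - 16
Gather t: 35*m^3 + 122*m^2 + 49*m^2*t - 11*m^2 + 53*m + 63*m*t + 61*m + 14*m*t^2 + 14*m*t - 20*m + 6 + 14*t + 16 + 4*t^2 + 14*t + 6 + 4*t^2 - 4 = 35*m^3 + 111*m^2 + 94*m + t^2*(14*m + 8) + t*(49*m^2 + 77*m + 28) + 24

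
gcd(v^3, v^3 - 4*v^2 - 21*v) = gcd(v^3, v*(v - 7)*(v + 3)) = v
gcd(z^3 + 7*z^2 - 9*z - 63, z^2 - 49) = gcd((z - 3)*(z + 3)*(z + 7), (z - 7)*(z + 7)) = z + 7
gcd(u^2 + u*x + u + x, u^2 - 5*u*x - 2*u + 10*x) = 1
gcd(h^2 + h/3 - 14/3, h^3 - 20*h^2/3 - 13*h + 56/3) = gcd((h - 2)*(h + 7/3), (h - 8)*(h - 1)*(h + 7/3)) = h + 7/3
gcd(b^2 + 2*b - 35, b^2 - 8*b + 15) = b - 5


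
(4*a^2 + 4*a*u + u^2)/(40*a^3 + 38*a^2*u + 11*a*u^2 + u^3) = (2*a + u)/(20*a^2 + 9*a*u + u^2)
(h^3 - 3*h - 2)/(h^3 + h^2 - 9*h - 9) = (h^2 - h - 2)/(h^2 - 9)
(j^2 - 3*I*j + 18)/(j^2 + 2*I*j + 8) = (j^2 - 3*I*j + 18)/(j^2 + 2*I*j + 8)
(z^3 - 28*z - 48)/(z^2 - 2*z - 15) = (-z^3 + 28*z + 48)/(-z^2 + 2*z + 15)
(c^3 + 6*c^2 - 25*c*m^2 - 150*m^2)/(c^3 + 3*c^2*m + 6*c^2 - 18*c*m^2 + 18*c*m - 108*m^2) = (c^2 - 25*m^2)/(c^2 + 3*c*m - 18*m^2)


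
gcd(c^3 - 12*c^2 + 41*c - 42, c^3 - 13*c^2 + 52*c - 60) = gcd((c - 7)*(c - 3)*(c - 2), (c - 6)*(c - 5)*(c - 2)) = c - 2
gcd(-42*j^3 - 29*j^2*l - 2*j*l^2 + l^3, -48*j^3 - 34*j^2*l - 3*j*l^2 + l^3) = 6*j^2 + 5*j*l + l^2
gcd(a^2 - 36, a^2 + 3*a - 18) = a + 6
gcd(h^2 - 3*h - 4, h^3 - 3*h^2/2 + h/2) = 1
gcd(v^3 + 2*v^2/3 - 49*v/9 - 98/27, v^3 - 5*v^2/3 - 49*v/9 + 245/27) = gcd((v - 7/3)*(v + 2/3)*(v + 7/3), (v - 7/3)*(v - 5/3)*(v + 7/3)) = v^2 - 49/9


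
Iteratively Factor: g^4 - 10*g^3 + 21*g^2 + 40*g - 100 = (g + 2)*(g^3 - 12*g^2 + 45*g - 50) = (g - 2)*(g + 2)*(g^2 - 10*g + 25) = (g - 5)*(g - 2)*(g + 2)*(g - 5)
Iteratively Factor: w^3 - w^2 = (w)*(w^2 - w) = w^2*(w - 1)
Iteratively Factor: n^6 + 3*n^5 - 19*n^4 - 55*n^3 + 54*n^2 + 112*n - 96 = (n + 4)*(n^5 - n^4 - 15*n^3 + 5*n^2 + 34*n - 24) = (n - 1)*(n + 4)*(n^4 - 15*n^2 - 10*n + 24) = (n - 1)*(n + 3)*(n + 4)*(n^3 - 3*n^2 - 6*n + 8) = (n - 1)*(n + 2)*(n + 3)*(n + 4)*(n^2 - 5*n + 4) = (n - 1)^2*(n + 2)*(n + 3)*(n + 4)*(n - 4)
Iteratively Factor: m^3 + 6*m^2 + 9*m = (m)*(m^2 + 6*m + 9) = m*(m + 3)*(m + 3)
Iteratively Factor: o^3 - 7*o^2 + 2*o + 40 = (o - 4)*(o^2 - 3*o - 10) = (o - 5)*(o - 4)*(o + 2)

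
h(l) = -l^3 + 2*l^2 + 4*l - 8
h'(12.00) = -380.00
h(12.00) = -1400.00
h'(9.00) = -203.00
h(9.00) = -539.00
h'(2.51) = -4.86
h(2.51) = -1.17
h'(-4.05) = -61.41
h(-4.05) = 75.04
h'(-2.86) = -31.98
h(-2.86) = 20.31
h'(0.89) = 5.18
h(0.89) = -3.56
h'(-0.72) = -0.44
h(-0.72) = -9.47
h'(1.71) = 2.07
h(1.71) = -0.31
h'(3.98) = -27.60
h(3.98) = -23.44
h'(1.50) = 3.25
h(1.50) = -0.88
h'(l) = -3*l^2 + 4*l + 4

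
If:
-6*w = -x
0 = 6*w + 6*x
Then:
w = 0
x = 0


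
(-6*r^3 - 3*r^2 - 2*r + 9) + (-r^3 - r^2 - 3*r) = -7*r^3 - 4*r^2 - 5*r + 9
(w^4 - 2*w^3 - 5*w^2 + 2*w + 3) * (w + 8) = w^5 + 6*w^4 - 21*w^3 - 38*w^2 + 19*w + 24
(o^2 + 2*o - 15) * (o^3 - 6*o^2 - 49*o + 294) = o^5 - 4*o^4 - 76*o^3 + 286*o^2 + 1323*o - 4410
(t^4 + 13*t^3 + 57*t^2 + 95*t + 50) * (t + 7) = t^5 + 20*t^4 + 148*t^3 + 494*t^2 + 715*t + 350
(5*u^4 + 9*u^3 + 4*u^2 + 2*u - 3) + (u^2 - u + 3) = 5*u^4 + 9*u^3 + 5*u^2 + u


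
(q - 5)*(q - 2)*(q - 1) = q^3 - 8*q^2 + 17*q - 10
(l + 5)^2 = l^2 + 10*l + 25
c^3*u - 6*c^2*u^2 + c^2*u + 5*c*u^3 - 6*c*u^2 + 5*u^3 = (c - 5*u)*(c - u)*(c*u + u)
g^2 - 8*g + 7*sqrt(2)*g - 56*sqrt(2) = (g - 8)*(g + 7*sqrt(2))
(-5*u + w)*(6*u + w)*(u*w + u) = -30*u^3*w - 30*u^3 + u^2*w^2 + u^2*w + u*w^3 + u*w^2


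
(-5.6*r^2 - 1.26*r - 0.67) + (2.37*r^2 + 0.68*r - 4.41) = -3.23*r^2 - 0.58*r - 5.08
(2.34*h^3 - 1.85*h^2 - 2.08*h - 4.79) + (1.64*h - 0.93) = 2.34*h^3 - 1.85*h^2 - 0.44*h - 5.72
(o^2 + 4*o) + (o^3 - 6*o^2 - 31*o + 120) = o^3 - 5*o^2 - 27*o + 120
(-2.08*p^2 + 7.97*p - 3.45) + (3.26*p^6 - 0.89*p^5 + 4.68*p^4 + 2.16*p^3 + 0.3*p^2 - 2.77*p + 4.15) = 3.26*p^6 - 0.89*p^5 + 4.68*p^4 + 2.16*p^3 - 1.78*p^2 + 5.2*p + 0.7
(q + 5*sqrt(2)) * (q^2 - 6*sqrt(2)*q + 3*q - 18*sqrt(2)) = q^3 - sqrt(2)*q^2 + 3*q^2 - 60*q - 3*sqrt(2)*q - 180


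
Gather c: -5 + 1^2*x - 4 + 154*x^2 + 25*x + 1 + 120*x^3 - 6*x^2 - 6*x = 120*x^3 + 148*x^2 + 20*x - 8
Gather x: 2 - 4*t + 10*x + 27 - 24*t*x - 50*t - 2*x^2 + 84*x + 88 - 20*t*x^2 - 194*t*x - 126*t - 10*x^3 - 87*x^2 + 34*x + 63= -180*t - 10*x^3 + x^2*(-20*t - 89) + x*(128 - 218*t) + 180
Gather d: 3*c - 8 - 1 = 3*c - 9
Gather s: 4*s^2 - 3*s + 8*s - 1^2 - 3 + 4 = 4*s^2 + 5*s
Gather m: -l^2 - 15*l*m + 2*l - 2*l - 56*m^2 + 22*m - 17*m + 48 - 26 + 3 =-l^2 - 56*m^2 + m*(5 - 15*l) + 25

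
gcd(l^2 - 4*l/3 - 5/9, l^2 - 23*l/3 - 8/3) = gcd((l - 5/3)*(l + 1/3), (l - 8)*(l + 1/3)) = l + 1/3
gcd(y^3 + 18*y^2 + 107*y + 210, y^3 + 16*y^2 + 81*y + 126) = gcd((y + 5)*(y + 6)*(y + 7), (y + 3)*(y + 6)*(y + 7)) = y^2 + 13*y + 42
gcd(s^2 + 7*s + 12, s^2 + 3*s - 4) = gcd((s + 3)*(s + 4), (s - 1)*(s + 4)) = s + 4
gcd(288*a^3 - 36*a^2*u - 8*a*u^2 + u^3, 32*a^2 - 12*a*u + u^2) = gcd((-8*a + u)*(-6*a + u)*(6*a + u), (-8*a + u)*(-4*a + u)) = -8*a + u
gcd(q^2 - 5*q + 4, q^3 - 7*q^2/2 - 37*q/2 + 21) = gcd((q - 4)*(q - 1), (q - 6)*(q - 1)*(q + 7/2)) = q - 1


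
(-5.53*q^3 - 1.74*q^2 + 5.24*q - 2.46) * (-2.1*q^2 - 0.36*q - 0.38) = 11.613*q^5 + 5.6448*q^4 - 8.2762*q^3 + 3.9408*q^2 - 1.1056*q + 0.9348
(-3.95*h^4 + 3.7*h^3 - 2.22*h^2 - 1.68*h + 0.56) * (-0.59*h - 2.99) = 2.3305*h^5 + 9.6275*h^4 - 9.7532*h^3 + 7.629*h^2 + 4.6928*h - 1.6744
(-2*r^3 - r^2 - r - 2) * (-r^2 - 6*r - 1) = 2*r^5 + 13*r^4 + 9*r^3 + 9*r^2 + 13*r + 2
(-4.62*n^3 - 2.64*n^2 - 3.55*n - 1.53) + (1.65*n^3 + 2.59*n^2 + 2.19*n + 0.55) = -2.97*n^3 - 0.0500000000000003*n^2 - 1.36*n - 0.98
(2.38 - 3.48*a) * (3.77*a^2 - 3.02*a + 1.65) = -13.1196*a^3 + 19.4822*a^2 - 12.9296*a + 3.927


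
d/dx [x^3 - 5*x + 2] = 3*x^2 - 5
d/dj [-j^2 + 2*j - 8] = 2 - 2*j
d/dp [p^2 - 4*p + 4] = 2*p - 4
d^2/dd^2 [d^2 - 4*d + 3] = 2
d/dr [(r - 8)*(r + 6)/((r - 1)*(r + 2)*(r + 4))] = (-r^4 + 4*r^3 + 156*r^2 + 464*r + 112)/(r^6 + 10*r^5 + 29*r^4 + 4*r^3 - 76*r^2 - 32*r + 64)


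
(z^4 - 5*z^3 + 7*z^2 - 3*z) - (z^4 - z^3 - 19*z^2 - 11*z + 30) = -4*z^3 + 26*z^2 + 8*z - 30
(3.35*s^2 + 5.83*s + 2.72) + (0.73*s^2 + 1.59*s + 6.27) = 4.08*s^2 + 7.42*s + 8.99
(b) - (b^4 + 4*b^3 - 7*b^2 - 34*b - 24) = -b^4 - 4*b^3 + 7*b^2 + 35*b + 24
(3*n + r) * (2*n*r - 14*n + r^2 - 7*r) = 6*n^2*r - 42*n^2 + 5*n*r^2 - 35*n*r + r^3 - 7*r^2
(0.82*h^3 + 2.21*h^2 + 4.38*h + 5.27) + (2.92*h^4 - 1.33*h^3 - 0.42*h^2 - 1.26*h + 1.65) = 2.92*h^4 - 0.51*h^3 + 1.79*h^2 + 3.12*h + 6.92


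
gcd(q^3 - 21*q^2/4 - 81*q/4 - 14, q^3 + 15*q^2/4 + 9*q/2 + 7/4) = q^2 + 11*q/4 + 7/4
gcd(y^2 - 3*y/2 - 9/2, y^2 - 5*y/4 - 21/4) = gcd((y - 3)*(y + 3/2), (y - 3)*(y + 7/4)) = y - 3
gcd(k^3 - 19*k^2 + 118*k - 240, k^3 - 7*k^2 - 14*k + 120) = k^2 - 11*k + 30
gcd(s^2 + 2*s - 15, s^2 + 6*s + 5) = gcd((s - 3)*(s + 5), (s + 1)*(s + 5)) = s + 5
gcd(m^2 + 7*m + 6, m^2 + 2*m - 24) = m + 6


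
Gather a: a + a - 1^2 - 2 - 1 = 2*a - 4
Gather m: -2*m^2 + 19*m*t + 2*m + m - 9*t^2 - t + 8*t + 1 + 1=-2*m^2 + m*(19*t + 3) - 9*t^2 + 7*t + 2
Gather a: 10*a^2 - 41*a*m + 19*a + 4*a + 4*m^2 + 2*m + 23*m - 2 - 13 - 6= 10*a^2 + a*(23 - 41*m) + 4*m^2 + 25*m - 21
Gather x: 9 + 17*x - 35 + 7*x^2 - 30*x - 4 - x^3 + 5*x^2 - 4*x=-x^3 + 12*x^2 - 17*x - 30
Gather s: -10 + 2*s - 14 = 2*s - 24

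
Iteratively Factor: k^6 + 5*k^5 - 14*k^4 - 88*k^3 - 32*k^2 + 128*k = (k - 1)*(k^5 + 6*k^4 - 8*k^3 - 96*k^2 - 128*k) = (k - 1)*(k + 2)*(k^4 + 4*k^3 - 16*k^2 - 64*k) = (k - 1)*(k + 2)*(k + 4)*(k^3 - 16*k) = k*(k - 1)*(k + 2)*(k + 4)*(k^2 - 16) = k*(k - 4)*(k - 1)*(k + 2)*(k + 4)*(k + 4)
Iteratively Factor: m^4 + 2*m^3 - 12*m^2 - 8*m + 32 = (m + 4)*(m^3 - 2*m^2 - 4*m + 8) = (m - 2)*(m + 4)*(m^2 - 4) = (m - 2)*(m + 2)*(m + 4)*(m - 2)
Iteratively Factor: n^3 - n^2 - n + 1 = (n - 1)*(n^2 - 1) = (n - 1)*(n + 1)*(n - 1)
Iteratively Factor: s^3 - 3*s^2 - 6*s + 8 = (s - 4)*(s^2 + s - 2) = (s - 4)*(s + 2)*(s - 1)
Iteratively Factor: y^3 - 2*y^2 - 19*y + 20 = (y - 1)*(y^2 - y - 20) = (y - 5)*(y - 1)*(y + 4)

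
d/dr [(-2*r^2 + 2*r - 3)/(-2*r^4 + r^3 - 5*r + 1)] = (2*(2*r - 1)*(2*r^4 - r^3 + 5*r - 1) - (2*r^2 - 2*r + 3)*(8*r^3 - 3*r^2 + 5))/(2*r^4 - r^3 + 5*r - 1)^2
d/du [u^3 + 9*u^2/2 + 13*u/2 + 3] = 3*u^2 + 9*u + 13/2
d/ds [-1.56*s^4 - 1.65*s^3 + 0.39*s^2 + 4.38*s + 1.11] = -6.24*s^3 - 4.95*s^2 + 0.78*s + 4.38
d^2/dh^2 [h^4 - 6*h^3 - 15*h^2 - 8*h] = 12*h^2 - 36*h - 30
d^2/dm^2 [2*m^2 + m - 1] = 4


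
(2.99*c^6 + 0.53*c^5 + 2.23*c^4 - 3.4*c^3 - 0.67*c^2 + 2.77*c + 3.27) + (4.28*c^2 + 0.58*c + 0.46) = 2.99*c^6 + 0.53*c^5 + 2.23*c^4 - 3.4*c^3 + 3.61*c^2 + 3.35*c + 3.73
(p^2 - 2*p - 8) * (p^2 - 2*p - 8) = p^4 - 4*p^3 - 12*p^2 + 32*p + 64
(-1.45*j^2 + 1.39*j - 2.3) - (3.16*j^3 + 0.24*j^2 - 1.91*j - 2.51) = -3.16*j^3 - 1.69*j^2 + 3.3*j + 0.21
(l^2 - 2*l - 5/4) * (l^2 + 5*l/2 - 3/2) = l^4 + l^3/2 - 31*l^2/4 - l/8 + 15/8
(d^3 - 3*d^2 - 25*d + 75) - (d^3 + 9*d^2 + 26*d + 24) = -12*d^2 - 51*d + 51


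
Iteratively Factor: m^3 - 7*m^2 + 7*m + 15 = (m + 1)*(m^2 - 8*m + 15) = (m - 3)*(m + 1)*(m - 5)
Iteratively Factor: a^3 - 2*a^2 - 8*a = (a + 2)*(a^2 - 4*a) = a*(a + 2)*(a - 4)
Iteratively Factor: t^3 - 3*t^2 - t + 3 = (t - 3)*(t^2 - 1) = (t - 3)*(t + 1)*(t - 1)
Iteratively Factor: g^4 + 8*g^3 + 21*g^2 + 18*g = (g + 3)*(g^3 + 5*g^2 + 6*g) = g*(g + 3)*(g^2 + 5*g + 6) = g*(g + 3)^2*(g + 2)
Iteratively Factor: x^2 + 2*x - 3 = (x + 3)*(x - 1)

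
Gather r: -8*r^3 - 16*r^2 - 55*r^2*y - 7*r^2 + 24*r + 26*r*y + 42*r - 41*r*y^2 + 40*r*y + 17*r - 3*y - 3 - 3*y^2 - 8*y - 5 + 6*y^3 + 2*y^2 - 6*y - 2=-8*r^3 + r^2*(-55*y - 23) + r*(-41*y^2 + 66*y + 83) + 6*y^3 - y^2 - 17*y - 10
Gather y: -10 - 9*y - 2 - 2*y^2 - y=-2*y^2 - 10*y - 12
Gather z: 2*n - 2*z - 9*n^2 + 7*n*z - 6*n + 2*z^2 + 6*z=-9*n^2 - 4*n + 2*z^2 + z*(7*n + 4)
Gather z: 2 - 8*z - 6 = -8*z - 4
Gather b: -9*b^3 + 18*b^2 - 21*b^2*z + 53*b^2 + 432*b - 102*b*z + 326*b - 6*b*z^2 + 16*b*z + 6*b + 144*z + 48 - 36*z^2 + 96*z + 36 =-9*b^3 + b^2*(71 - 21*z) + b*(-6*z^2 - 86*z + 764) - 36*z^2 + 240*z + 84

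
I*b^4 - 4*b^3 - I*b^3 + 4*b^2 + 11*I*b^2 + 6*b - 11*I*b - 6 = (b - 1)*(b - I)*(b + 6*I)*(I*b + 1)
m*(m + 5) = m^2 + 5*m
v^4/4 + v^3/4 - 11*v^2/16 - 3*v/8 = v*(v/4 + 1/2)*(v - 3/2)*(v + 1/2)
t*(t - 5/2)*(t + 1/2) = t^3 - 2*t^2 - 5*t/4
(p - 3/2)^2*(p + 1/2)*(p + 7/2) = p^4 + p^3 - 8*p^2 + 15*p/4 + 63/16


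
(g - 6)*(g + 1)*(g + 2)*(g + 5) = g^4 + 2*g^3 - 31*g^2 - 92*g - 60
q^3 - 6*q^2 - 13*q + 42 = (q - 7)*(q - 2)*(q + 3)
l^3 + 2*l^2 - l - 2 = (l - 1)*(l + 1)*(l + 2)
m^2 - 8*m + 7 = (m - 7)*(m - 1)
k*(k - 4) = k^2 - 4*k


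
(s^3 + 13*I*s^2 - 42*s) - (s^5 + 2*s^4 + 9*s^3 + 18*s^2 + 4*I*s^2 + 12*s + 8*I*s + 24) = -s^5 - 2*s^4 - 8*s^3 - 18*s^2 + 9*I*s^2 - 54*s - 8*I*s - 24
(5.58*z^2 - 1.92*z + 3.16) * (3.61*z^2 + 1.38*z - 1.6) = 20.1438*z^4 + 0.7692*z^3 - 0.17*z^2 + 7.4328*z - 5.056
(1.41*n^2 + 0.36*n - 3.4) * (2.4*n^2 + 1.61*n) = 3.384*n^4 + 3.1341*n^3 - 7.5804*n^2 - 5.474*n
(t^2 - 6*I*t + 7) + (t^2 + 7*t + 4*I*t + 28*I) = 2*t^2 + 7*t - 2*I*t + 7 + 28*I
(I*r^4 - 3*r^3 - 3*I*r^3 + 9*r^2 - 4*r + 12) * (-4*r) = -4*I*r^5 + 12*r^4 + 12*I*r^4 - 36*r^3 + 16*r^2 - 48*r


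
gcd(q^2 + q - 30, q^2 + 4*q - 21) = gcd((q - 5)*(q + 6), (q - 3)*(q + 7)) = 1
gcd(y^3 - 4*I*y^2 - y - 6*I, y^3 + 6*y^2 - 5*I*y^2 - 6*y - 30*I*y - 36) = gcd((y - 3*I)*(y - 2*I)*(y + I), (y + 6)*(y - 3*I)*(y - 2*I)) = y^2 - 5*I*y - 6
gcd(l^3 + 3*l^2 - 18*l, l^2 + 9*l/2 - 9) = l + 6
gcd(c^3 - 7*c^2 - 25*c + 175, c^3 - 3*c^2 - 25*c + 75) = c^2 - 25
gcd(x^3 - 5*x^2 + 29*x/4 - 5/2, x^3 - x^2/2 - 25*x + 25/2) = x - 1/2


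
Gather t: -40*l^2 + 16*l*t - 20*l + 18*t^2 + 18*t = -40*l^2 - 20*l + 18*t^2 + t*(16*l + 18)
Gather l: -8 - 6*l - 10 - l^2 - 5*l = -l^2 - 11*l - 18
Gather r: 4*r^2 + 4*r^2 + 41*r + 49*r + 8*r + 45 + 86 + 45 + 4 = 8*r^2 + 98*r + 180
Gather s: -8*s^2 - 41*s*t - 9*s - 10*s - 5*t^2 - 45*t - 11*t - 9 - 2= -8*s^2 + s*(-41*t - 19) - 5*t^2 - 56*t - 11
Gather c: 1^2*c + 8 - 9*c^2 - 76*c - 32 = -9*c^2 - 75*c - 24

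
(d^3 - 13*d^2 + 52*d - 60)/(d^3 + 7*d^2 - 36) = (d^2 - 11*d + 30)/(d^2 + 9*d + 18)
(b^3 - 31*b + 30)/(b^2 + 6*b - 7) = (b^2 + b - 30)/(b + 7)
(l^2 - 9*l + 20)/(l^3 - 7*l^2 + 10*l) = (l - 4)/(l*(l - 2))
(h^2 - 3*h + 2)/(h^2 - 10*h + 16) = (h - 1)/(h - 8)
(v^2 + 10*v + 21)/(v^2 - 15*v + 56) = (v^2 + 10*v + 21)/(v^2 - 15*v + 56)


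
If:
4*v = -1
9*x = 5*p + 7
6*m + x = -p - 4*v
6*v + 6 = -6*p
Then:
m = 25/108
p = -3/4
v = -1/4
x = 13/36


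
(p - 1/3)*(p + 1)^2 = p^3 + 5*p^2/3 + p/3 - 1/3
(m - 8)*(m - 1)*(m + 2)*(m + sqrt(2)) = m^4 - 7*m^3 + sqrt(2)*m^3 - 10*m^2 - 7*sqrt(2)*m^2 - 10*sqrt(2)*m + 16*m + 16*sqrt(2)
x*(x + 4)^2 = x^3 + 8*x^2 + 16*x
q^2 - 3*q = q*(q - 3)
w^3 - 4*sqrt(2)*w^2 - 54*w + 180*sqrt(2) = (w - 6*sqrt(2))*(w - 3*sqrt(2))*(w + 5*sqrt(2))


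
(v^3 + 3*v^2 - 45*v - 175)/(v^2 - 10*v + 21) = (v^2 + 10*v + 25)/(v - 3)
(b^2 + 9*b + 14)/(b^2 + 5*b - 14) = (b + 2)/(b - 2)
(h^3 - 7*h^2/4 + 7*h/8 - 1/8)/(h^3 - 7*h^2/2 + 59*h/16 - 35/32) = 4*(4*h^2 - 5*h + 1)/(16*h^2 - 48*h + 35)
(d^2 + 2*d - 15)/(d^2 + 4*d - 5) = (d - 3)/(d - 1)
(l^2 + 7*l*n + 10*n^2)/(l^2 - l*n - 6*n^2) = (l + 5*n)/(l - 3*n)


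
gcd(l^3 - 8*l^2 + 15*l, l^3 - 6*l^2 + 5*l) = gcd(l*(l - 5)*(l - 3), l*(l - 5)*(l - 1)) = l^2 - 5*l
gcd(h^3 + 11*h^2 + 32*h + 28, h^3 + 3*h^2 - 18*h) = 1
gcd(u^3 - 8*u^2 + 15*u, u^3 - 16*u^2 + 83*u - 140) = u - 5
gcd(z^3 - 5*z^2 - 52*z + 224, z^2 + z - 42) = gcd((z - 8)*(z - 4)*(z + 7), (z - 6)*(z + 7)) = z + 7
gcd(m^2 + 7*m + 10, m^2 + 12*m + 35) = m + 5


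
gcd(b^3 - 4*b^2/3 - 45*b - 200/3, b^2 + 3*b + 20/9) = b + 5/3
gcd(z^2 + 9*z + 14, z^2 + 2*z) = z + 2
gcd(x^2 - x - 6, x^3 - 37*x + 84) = x - 3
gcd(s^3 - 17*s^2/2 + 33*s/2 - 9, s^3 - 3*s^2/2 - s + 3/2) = s^2 - 5*s/2 + 3/2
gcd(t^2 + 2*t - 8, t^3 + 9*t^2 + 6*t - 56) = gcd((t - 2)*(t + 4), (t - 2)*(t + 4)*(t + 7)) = t^2 + 2*t - 8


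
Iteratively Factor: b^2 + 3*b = (b + 3)*(b)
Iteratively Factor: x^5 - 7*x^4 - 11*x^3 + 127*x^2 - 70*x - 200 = (x - 2)*(x^4 - 5*x^3 - 21*x^2 + 85*x + 100) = (x - 2)*(x + 4)*(x^3 - 9*x^2 + 15*x + 25) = (x - 5)*(x - 2)*(x + 4)*(x^2 - 4*x - 5) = (x - 5)*(x - 2)*(x + 1)*(x + 4)*(x - 5)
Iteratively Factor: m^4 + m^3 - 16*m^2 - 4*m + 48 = (m - 2)*(m^3 + 3*m^2 - 10*m - 24) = (m - 2)*(m + 2)*(m^2 + m - 12) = (m - 2)*(m + 2)*(m + 4)*(m - 3)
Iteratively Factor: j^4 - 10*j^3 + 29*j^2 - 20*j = (j - 5)*(j^3 - 5*j^2 + 4*j) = (j - 5)*(j - 4)*(j^2 - j) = j*(j - 5)*(j - 4)*(j - 1)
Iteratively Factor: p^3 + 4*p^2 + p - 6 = (p + 2)*(p^2 + 2*p - 3) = (p + 2)*(p + 3)*(p - 1)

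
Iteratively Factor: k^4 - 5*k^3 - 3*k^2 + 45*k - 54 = (k - 3)*(k^3 - 2*k^2 - 9*k + 18) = (k - 3)^2*(k^2 + k - 6) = (k - 3)^2*(k + 3)*(k - 2)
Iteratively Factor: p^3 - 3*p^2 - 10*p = (p)*(p^2 - 3*p - 10) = p*(p + 2)*(p - 5)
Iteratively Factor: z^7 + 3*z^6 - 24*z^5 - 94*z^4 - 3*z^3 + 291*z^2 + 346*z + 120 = (z + 1)*(z^6 + 2*z^5 - 26*z^4 - 68*z^3 + 65*z^2 + 226*z + 120) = (z + 1)^2*(z^5 + z^4 - 27*z^3 - 41*z^2 + 106*z + 120) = (z - 2)*(z + 1)^2*(z^4 + 3*z^3 - 21*z^2 - 83*z - 60) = (z - 2)*(z + 1)^3*(z^3 + 2*z^2 - 23*z - 60) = (z - 5)*(z - 2)*(z + 1)^3*(z^2 + 7*z + 12) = (z - 5)*(z - 2)*(z + 1)^3*(z + 3)*(z + 4)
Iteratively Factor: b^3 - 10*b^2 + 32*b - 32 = (b - 4)*(b^2 - 6*b + 8) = (b - 4)*(b - 2)*(b - 4)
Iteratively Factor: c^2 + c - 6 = (c + 3)*(c - 2)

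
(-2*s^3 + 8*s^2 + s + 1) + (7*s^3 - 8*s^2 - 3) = 5*s^3 + s - 2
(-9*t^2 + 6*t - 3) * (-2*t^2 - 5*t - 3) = 18*t^4 + 33*t^3 + 3*t^2 - 3*t + 9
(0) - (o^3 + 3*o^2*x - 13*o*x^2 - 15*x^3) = -o^3 - 3*o^2*x + 13*o*x^2 + 15*x^3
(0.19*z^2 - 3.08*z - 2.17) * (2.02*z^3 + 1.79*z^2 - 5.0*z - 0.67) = 0.3838*z^5 - 5.8815*z^4 - 10.8466*z^3 + 11.3884*z^2 + 12.9136*z + 1.4539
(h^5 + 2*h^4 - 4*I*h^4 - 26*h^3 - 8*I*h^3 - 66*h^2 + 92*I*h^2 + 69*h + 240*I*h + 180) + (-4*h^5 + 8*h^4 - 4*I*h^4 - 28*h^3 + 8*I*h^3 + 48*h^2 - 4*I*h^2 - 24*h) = -3*h^5 + 10*h^4 - 8*I*h^4 - 54*h^3 - 18*h^2 + 88*I*h^2 + 45*h + 240*I*h + 180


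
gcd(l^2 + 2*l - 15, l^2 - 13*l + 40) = 1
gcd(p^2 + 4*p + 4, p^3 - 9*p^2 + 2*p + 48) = p + 2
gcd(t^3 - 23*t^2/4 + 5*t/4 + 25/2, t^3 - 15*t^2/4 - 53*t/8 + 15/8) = t - 5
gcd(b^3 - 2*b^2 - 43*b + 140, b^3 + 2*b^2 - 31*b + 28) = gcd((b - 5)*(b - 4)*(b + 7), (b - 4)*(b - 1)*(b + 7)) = b^2 + 3*b - 28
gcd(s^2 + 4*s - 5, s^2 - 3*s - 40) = s + 5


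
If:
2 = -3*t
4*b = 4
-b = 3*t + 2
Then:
No Solution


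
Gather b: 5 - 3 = 2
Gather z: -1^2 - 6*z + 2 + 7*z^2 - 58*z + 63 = 7*z^2 - 64*z + 64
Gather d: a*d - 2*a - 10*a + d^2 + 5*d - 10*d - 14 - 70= -12*a + d^2 + d*(a - 5) - 84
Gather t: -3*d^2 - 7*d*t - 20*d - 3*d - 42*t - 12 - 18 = -3*d^2 - 23*d + t*(-7*d - 42) - 30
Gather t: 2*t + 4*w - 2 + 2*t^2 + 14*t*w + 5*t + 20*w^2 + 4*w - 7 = 2*t^2 + t*(14*w + 7) + 20*w^2 + 8*w - 9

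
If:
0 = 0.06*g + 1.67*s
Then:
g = -27.8333333333333*s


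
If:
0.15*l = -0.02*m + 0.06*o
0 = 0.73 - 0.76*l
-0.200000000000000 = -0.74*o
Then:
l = 0.96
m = -6.39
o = 0.27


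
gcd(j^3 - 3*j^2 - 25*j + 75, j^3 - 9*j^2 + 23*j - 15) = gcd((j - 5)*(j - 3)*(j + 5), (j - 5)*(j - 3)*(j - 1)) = j^2 - 8*j + 15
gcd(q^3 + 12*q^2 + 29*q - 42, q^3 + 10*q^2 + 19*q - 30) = q^2 + 5*q - 6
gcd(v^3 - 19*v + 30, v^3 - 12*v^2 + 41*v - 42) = v^2 - 5*v + 6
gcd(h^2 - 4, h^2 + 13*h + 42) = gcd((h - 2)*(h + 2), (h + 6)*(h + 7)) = 1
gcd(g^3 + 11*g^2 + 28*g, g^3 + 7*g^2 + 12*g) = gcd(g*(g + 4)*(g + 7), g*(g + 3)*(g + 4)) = g^2 + 4*g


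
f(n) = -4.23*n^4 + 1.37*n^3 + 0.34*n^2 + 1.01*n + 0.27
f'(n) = -16.92*n^3 + 4.11*n^2 + 0.68*n + 1.01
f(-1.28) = -14.69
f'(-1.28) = 42.36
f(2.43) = -123.10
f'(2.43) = -215.85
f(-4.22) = -1442.39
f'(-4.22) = 1342.90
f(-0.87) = -3.68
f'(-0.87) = 14.67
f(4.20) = -1204.24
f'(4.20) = -1177.20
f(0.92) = -0.48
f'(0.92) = -8.06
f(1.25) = -5.59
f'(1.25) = -24.76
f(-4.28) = -1524.67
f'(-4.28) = 1399.96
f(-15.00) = -218705.88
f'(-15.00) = 58020.56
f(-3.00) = -379.32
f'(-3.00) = 492.80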